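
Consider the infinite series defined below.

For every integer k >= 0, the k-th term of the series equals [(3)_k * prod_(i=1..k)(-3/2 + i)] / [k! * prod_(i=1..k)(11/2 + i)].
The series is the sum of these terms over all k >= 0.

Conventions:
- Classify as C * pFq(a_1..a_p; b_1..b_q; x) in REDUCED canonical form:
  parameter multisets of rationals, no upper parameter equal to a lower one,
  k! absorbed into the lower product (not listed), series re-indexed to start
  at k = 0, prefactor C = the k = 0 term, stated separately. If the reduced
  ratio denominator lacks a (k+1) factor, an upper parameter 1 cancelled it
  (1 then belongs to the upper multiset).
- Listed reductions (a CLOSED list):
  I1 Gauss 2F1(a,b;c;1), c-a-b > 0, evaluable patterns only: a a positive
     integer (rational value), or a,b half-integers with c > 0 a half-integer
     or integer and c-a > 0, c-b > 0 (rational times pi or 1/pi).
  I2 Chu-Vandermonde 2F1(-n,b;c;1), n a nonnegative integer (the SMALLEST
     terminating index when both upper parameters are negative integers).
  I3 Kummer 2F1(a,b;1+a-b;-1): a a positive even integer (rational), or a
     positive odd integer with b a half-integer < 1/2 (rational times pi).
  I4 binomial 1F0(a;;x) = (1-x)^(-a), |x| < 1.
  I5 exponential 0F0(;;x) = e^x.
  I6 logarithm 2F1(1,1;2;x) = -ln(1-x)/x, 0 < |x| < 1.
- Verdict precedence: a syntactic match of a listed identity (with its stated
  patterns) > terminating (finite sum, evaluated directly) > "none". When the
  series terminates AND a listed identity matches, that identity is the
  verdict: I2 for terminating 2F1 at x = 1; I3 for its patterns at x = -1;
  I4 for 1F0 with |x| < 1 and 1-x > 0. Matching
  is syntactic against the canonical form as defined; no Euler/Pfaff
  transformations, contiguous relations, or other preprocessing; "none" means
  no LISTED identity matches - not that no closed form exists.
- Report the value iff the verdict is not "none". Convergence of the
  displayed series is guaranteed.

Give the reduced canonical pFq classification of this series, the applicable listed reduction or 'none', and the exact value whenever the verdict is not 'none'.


Classification (C = 1): 2F1 with upper {-1/2, 3}, lower {13/2}, argument x = 1. Verdict: the Gauss summation I1 fires (x = 1: the Gamma ratio telescopes since c-a-b = 4 > 0 and a = 3 in Z>0). Value: 231/320.

Structural cue: from the first term 1: the lower running product (C = 1, x = 1) is a rising factorial.
Consecutive-term ratio: r(k) = 1 * (k-1/2) (k+3) / [(k+13/2) (k+1)] - rational in k. x = 1; t_0 = 1; negate the roots.


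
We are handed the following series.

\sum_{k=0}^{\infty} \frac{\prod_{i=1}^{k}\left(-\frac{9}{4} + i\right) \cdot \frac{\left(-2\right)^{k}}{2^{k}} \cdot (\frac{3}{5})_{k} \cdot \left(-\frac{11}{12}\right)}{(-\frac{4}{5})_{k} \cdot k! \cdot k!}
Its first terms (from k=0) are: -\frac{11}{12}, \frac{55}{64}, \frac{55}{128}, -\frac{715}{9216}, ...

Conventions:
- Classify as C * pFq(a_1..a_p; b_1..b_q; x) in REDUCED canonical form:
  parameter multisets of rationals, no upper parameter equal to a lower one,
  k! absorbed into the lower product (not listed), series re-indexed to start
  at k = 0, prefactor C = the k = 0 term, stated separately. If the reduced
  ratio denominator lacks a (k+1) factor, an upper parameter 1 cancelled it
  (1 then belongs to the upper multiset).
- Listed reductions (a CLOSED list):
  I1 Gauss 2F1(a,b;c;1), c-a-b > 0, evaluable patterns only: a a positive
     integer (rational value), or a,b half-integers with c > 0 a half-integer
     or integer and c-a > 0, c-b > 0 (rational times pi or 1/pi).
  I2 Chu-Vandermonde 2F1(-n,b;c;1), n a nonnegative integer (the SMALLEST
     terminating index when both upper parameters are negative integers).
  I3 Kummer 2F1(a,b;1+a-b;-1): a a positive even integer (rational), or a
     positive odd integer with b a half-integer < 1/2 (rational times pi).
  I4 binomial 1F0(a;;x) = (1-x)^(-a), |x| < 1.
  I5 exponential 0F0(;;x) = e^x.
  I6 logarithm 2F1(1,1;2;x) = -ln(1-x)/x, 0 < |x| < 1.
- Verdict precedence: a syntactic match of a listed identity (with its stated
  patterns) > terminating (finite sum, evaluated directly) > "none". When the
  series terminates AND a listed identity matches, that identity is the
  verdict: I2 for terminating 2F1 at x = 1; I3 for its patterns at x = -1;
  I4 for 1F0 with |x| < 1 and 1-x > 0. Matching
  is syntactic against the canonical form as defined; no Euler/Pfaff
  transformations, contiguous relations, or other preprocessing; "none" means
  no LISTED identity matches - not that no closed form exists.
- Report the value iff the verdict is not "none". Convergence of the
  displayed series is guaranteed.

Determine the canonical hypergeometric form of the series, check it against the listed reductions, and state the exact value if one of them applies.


Structural cue: from the first term -\frac{11}{12}: the running product (C = -11/12) telescopes to a rising factorial.
Step ratio: r(k) = -1 * (k-\frac{5}{4}) (k+\frac{3}{5}) / [(k-\frac{4}{5}) (k+1) (k+1)] - poly over poly, x = -1 from leading terms; C = -\frac{11}{12} at k = 0.

With C = -\frac{11}{12}: the canonical form is 2F2(-\frac{5}{4}, \frac{3}{5}; -\frac{4}{5}, 1; -1). Verdict: none. A 2F2 with upper {-\frac{5}{4}, \frac{3}{5}} fits none of I1-I6 at x = -1; the sum runs forever.


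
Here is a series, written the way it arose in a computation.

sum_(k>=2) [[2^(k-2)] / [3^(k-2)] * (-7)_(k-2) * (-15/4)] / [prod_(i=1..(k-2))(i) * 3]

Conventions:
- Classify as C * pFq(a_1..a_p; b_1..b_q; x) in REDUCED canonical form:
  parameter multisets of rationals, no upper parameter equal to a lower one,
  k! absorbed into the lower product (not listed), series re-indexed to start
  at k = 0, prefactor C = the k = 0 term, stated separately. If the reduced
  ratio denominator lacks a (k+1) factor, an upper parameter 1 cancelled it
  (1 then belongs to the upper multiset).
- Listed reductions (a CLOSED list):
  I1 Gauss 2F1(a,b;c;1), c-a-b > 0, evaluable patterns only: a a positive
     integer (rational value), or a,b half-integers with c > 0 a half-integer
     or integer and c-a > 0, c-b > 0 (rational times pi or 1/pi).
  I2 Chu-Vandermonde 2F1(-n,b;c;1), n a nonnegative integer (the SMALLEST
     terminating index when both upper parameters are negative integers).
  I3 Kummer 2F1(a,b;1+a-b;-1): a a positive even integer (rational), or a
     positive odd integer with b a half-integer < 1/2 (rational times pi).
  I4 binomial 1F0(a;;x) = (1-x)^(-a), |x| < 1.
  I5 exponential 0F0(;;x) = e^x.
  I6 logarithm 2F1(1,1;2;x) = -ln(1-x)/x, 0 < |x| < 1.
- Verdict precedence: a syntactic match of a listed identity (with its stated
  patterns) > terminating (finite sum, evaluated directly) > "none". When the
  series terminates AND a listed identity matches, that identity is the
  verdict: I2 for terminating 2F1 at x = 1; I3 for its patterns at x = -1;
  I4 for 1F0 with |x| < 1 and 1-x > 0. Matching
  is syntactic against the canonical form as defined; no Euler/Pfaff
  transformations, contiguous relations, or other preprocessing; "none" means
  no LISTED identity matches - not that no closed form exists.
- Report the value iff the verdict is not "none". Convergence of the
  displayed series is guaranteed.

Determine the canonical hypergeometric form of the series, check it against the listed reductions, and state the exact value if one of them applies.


Classification (C = -5/4): 1F0 with upper {-7}, lower {-}, argument x = 2/3. Verdict: this is the binomial series (I4) (the 1F0 binomial series: exponent 7, x = 2/3). Exact value: -5/8748.

The tell: from the first term -5/4: the two geometric factors (C = -5/4, x = 2/3) combine into one argument.
Term ratio: r(k) = (2/3) * (k-7) / [(k+1)] - rational; roots negated = parameters, x = (2/3), C = -5/4.


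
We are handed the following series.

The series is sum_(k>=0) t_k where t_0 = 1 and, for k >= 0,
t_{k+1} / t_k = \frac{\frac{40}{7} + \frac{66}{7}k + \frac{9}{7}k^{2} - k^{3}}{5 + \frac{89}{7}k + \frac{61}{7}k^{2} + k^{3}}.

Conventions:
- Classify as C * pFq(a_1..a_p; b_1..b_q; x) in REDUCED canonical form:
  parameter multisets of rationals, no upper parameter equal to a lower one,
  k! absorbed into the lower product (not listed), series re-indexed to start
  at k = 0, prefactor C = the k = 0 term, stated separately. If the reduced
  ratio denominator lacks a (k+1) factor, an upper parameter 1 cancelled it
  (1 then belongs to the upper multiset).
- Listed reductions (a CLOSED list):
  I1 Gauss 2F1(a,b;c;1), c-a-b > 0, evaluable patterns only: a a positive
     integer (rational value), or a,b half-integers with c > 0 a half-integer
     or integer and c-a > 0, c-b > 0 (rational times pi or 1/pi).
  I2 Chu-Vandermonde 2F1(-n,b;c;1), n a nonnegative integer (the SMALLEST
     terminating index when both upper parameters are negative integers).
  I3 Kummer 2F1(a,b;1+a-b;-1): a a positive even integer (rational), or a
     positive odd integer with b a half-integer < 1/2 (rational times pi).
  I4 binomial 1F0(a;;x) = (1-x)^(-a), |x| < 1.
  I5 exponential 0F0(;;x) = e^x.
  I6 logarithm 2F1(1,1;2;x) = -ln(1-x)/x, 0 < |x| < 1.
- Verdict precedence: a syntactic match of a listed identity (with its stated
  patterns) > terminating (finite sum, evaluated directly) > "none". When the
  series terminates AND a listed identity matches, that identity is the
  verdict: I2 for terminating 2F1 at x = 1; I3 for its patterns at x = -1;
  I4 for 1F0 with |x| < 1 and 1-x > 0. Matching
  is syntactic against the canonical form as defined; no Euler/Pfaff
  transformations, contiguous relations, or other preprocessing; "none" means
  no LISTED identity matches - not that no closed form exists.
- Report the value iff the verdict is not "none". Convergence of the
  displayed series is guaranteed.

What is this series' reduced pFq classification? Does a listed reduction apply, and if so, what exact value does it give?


Classification (C = 1): 2F1 with upper {-4, 2}, lower {7}, argument x = -1. Verdict (x = -1): Kummer (I3) applies (x = -1; c = 7 equals 1+a-b for upper {-4, 2}: listed pattern). Exact value: 3.

Structural cue: t_0 being 1, roots of the ratio polynomials (C = 1) are the negated parameters.
Consecutive-term ratio: r(k) = -1 * (k-4) (k+2) / [(k+7) (k+1)] - rational in k, leading ratio -1; with t_0 = 1, classification follows.


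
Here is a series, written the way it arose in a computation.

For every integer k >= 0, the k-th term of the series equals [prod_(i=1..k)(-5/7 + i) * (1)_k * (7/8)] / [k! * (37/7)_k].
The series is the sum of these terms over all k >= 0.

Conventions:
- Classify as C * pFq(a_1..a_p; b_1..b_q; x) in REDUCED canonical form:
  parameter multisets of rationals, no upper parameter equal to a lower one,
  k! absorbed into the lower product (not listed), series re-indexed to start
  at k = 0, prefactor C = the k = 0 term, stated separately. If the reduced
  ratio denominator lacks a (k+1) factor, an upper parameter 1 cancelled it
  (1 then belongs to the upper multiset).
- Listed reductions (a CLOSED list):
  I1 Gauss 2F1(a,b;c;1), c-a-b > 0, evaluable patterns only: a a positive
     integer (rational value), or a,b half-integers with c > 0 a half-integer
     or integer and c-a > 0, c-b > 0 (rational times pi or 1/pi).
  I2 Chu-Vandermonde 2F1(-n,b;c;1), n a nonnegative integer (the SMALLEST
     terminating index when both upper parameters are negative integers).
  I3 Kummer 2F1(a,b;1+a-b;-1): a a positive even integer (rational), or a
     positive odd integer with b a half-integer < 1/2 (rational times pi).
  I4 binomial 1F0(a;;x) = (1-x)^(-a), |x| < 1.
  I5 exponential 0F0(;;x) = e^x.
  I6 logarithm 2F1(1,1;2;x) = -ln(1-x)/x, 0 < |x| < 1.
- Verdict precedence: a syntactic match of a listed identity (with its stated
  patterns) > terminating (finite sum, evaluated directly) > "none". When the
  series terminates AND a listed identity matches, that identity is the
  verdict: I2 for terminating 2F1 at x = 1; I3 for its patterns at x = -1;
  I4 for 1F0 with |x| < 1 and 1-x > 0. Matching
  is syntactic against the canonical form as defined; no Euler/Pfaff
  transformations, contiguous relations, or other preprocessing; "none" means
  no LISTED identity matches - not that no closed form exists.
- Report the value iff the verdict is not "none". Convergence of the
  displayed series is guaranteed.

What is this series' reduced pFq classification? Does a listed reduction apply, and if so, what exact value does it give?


First insight: t_0 = 7/8 here, and the running product (C = 7/8) telescopes to a rising factorial.
Step ratio: r(k) = 1 * (k+2/7) (k+1) / [(k+37/7) (k+1)] ; factor over Q: parameters, x = 1, and C = 7/8.

The series (x = 1) is 2F1: upper {2/7, 1}, lower {37/7}, prefactor 7/8. Verdict (x = 1): Gauss (I1, integer-parameter pattern) applies (x = 1: the Gamma ratio telescopes since c-a-b = 4 > 0 and a = 1 in Z>0). Its exact value is 15/16.


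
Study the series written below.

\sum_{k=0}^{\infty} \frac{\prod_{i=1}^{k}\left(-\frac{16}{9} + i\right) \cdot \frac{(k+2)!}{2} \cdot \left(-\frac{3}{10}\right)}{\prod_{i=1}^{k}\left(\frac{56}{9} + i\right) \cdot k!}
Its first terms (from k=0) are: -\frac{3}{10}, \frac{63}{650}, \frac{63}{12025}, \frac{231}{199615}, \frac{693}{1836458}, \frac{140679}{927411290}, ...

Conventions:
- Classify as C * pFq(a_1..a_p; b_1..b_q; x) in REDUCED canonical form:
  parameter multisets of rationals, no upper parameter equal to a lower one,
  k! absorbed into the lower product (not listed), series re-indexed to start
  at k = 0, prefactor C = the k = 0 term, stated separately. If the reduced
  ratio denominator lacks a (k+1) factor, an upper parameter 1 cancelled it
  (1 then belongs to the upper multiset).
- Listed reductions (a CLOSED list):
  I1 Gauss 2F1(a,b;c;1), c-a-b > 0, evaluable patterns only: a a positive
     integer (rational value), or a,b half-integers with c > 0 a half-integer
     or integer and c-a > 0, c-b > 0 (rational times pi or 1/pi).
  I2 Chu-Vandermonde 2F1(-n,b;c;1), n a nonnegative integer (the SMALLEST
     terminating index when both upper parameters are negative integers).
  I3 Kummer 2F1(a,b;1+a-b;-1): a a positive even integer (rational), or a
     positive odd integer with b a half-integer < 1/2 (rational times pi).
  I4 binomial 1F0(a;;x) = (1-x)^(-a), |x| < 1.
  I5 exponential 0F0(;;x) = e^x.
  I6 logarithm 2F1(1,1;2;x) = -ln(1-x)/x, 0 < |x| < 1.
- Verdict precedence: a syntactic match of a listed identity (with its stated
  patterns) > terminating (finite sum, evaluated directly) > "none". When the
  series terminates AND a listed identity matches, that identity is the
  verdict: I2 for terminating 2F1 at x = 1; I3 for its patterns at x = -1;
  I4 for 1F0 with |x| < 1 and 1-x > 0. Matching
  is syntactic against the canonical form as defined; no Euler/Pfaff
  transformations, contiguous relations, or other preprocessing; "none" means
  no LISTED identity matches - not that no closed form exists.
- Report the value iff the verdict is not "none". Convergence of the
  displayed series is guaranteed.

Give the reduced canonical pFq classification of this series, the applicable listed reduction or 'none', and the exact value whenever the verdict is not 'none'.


With C = -\frac{3}{10}: the canonical form is 2F1(-\frac{7}{9}, 3; \frac{65}{9}; 1). Verdict: Gauss's theorem (I1) matches (x = 1: the Gamma ratio telescopes since c-a-b = 5 > 0 and a = 3 in Z>0). Exact value: -\frac{3572}{18225}.

Key step: with t_0 = -\frac{3}{10}, the factorial ratio (prefactor -3/10) (k+a-1)!/(a-1)! is a rising factorial (a)_k.
Ratio: r(k) = 1 * (k-\frac{7}{9}) (k+3) / [(k+\frac{65}{9}) (k+1)] - rational in k, leading ratio 1; with t_0 = -\frac{3}{10}, classification follows.


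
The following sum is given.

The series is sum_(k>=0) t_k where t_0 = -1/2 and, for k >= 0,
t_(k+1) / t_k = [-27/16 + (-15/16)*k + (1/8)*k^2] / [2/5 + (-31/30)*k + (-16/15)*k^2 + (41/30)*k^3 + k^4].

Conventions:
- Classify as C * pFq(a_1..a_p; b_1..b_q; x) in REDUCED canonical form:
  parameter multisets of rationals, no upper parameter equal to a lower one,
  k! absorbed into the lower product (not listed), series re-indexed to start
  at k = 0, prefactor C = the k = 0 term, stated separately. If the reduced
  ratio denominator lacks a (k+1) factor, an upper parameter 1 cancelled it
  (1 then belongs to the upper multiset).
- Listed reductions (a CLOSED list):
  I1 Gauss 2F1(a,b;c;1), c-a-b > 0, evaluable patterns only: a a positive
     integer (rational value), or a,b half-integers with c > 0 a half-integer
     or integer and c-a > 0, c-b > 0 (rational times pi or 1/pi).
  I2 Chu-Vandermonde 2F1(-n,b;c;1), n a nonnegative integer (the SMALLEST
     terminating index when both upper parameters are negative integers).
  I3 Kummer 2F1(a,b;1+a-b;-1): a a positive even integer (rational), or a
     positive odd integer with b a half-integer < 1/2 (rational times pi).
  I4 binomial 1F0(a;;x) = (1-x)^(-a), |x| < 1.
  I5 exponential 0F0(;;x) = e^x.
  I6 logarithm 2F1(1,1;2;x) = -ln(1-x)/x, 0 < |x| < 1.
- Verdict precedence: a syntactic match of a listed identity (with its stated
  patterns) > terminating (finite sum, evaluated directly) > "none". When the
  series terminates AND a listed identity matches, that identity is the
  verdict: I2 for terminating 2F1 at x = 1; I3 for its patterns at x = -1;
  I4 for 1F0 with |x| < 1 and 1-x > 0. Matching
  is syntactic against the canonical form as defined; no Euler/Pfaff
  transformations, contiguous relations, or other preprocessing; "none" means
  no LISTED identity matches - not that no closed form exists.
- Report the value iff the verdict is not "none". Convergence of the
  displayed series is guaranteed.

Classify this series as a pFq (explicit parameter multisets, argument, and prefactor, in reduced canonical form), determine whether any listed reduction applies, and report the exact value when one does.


x = 1/8 here; the reduced form reads 1F2, upper {-9}, lower {-4/5, -1/3}, C = -1/2. Verdict: terminating - upper -9 stops the sum at k = 9; the 10 terms are added exactly. Exact value: -170393257201123023005737/32871010777437248159744.

Structural cue: with t_0 = -1/2, the ratio is unreduced: k + 3/2 divides both sides (prefactor -1/2).
Ratio: r(k) = (1/8) * (k-9) / [(k-4/5) (k-1/3) (k+1)] - poly over poly, x = (1/8) from leading terms; C = -1/2 at k = 0.


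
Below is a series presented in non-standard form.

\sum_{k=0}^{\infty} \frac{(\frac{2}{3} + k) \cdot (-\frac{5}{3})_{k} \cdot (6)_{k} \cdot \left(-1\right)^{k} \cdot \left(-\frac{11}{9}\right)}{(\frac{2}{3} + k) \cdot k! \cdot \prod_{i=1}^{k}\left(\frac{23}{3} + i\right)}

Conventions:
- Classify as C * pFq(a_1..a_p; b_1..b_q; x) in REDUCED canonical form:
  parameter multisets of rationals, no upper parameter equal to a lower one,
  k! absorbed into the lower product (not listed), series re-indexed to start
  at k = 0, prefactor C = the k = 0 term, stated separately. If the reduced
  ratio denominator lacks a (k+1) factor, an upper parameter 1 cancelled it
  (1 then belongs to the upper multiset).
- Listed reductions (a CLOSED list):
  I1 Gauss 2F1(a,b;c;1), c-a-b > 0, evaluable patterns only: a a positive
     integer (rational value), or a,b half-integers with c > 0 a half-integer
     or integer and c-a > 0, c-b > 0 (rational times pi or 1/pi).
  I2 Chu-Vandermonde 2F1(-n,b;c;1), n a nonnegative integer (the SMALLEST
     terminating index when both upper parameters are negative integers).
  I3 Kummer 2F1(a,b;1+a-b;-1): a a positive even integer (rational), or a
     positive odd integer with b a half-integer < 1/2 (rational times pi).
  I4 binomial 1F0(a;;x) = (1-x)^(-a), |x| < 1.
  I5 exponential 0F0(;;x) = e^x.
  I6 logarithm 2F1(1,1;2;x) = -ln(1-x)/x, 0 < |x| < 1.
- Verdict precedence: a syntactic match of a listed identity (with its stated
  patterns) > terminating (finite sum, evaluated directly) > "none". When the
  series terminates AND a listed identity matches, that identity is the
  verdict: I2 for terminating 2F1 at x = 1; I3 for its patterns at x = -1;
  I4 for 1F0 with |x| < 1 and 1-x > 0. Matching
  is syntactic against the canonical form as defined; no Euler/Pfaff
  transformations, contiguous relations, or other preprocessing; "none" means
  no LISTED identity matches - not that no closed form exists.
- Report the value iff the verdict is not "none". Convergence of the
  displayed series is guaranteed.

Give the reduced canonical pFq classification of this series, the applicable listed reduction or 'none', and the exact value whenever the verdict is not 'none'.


Canonical form: C = -\frac{11}{9} times 2F1 with upper {-\frac{5}{3}, 6}, lower {\frac{26}{3}}, x = -1. Verdict (x = -1): the Kummer evaluation I3 applies (x = -1; c = \frac{26}{3} equals 1+a-b for upper {-\frac{5}{3}, 6}: listed pattern). Its exact value is -\frac{4301}{1458}.

Key step: t_0 = -\frac{11}{9} here, and the lower running product (C = -11/9) is a rising factorial.
Step ratio: r(k) = -1 * (k-\frac{5}{3}) (k+6) / [(k+\frac{26}{3}) (k+1)] - rational in k. x = -1; t_0 = -\frac{11}{9}; negate the roots.


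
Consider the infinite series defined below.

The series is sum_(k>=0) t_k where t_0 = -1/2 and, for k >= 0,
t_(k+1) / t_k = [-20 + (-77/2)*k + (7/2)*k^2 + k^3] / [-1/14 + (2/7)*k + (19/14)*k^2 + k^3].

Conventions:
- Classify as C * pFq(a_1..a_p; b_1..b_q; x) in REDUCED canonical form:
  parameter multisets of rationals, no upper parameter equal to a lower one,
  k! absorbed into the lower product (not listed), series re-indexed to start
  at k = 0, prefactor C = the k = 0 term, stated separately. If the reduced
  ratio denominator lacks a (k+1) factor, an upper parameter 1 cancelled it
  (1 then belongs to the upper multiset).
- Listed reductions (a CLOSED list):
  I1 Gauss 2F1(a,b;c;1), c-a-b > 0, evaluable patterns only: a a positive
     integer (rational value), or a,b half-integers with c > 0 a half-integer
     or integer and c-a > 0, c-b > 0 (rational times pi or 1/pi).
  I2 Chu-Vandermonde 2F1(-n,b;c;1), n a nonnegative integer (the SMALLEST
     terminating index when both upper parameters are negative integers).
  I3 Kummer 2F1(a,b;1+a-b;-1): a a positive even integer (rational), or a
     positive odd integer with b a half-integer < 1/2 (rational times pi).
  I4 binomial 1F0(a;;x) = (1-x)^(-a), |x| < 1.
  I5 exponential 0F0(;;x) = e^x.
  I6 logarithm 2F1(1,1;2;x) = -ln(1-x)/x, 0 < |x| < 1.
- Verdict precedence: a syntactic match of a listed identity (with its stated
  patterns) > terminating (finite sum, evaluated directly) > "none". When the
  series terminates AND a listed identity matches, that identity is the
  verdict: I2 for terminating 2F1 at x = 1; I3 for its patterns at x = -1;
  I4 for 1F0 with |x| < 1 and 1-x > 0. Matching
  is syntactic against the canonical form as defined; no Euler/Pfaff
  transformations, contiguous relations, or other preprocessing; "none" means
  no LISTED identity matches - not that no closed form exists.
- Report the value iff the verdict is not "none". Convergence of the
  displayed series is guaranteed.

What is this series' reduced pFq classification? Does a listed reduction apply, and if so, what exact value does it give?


The series (x = 1) is 2F1: upper {-5, 8}, lower {-1/7}, prefactor -1/2. Verdict at x = 1: the Chu-Vandermonde identity I2 matches (terminating 2F1 at x = 1 with n = 5, b = 8, c = -1/7). Sum: -118465/78.

Structural cue: t_0 = -1/2 here, and the ratio is unreduced: k + 1/2 divides both sides (prefactor -1/2).
Term ratio: r(k) = 1 * (k-5) (k+8) / [(k-1/7) (k+1)] - rational; roots negated = parameters, x = 1, C = -1/2.


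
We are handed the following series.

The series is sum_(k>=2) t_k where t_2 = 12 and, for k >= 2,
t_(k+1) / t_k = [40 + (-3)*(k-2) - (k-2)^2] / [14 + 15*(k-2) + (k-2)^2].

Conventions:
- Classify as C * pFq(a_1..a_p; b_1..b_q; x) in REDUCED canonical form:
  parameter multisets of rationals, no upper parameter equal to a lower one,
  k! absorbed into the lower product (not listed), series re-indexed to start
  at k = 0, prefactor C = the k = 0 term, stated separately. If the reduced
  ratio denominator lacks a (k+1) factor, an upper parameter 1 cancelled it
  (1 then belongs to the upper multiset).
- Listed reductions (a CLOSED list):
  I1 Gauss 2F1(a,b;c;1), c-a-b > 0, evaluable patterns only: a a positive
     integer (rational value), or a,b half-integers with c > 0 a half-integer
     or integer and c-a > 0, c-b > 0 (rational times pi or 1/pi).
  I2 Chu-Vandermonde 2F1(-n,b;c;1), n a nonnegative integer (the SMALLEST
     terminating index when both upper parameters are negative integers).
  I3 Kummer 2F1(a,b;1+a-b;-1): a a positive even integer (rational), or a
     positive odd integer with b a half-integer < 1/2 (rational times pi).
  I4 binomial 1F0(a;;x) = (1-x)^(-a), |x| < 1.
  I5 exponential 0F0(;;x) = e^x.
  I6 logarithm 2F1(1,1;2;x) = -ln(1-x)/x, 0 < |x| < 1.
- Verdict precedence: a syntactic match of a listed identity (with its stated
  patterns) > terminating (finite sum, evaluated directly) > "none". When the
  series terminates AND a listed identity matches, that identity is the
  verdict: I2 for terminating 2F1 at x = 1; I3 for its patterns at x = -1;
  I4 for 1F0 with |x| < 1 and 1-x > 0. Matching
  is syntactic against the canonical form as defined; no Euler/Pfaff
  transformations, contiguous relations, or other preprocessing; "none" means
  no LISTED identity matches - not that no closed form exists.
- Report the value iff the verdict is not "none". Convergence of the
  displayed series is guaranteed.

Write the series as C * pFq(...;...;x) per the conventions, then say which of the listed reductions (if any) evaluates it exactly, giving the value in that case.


Classification (C = 12): 2F1 with upper {-5, 8}, lower {14}, argument x = -1. Verdict (x = -1): the Kummer evaluation I3 applies (x = -1; c = 14 equals 1+a-b for upper {-5, 8}: listed pattern). Its exact value is 858/7.

First insight: t_0 = 12 here, and the expanded ratio factors over Q; C = 12, x = -1, roots give parameters.
Step ratio: r(k) = (-1) * (k-5) (k+8) / [(k+14) (k+1)] ; factor over Q: parameters, x = (-1), and C = 12.


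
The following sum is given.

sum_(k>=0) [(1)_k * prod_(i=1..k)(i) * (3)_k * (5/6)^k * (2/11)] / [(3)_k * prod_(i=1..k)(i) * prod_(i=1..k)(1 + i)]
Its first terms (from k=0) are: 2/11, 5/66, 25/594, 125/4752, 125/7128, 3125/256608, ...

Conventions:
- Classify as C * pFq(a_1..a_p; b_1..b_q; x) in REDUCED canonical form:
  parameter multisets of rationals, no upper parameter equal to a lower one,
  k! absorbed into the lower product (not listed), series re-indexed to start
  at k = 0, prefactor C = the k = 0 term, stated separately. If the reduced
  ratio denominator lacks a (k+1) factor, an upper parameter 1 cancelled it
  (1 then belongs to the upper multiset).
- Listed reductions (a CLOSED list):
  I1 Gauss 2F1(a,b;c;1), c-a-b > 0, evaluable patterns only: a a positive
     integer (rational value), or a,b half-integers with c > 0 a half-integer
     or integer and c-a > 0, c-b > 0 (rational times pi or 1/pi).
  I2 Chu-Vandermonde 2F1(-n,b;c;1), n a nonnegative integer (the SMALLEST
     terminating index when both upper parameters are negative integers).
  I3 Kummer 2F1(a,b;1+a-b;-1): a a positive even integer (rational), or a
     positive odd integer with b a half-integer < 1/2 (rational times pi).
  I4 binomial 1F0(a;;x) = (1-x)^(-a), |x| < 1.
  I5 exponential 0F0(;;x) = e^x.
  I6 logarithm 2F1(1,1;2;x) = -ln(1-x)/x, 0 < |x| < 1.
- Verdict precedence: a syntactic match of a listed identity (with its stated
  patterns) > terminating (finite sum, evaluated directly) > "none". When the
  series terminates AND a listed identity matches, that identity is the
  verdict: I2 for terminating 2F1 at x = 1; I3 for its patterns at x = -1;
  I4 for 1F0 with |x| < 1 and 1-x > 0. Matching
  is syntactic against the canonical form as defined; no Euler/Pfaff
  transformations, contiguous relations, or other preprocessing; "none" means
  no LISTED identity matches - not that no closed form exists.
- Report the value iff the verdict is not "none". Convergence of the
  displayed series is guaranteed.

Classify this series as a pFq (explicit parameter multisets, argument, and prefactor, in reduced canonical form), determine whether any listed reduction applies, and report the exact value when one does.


Classification (C = 2/11): 2F1 with upper {1, 1}, lower {2}, argument x = 5/6. Verdict: this is the I6 logarithm reduction (the logarithm: parameters (1,1;2), x = 5/6). Sum: (-12/55) * ln(1/6).

The tell: t_0 = 2/11 here, and the lower running product (C = 2/11) is a rising factorial.
Consecutive-term ratio: r(k) = (5/6) * (k+1) (k+1) / [(k+2) (k+1)] ; factor over Q: parameters, x = (5/6), and C = 2/11.


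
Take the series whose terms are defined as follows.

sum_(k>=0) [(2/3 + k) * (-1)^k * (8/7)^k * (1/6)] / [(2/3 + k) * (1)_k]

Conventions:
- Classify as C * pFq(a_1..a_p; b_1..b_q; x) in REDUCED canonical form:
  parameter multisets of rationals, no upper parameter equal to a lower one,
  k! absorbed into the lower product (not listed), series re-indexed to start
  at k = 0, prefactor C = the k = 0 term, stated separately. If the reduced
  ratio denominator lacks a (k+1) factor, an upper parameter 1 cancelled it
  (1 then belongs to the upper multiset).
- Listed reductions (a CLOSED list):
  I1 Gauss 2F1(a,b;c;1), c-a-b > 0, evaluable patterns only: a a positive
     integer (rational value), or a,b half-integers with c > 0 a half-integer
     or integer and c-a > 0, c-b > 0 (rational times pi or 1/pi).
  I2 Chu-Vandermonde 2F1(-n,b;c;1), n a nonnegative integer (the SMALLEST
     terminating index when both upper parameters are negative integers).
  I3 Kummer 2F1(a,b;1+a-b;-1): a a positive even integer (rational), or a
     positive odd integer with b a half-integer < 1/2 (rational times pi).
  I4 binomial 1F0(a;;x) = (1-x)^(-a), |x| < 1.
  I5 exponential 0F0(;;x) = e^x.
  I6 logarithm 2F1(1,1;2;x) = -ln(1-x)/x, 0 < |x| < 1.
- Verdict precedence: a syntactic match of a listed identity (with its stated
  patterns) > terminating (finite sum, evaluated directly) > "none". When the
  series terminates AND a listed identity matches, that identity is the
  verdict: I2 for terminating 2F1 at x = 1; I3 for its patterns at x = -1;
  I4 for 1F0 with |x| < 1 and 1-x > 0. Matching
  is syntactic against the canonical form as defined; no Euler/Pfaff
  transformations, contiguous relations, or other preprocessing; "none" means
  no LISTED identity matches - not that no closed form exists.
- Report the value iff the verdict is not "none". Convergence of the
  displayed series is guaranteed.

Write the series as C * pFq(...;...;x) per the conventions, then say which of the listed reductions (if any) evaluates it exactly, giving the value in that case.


Canonical form: C = 1/6 times 0F0 with upper {-}, lower {-}, x = -8/7. Verdict: exponential (I5) matches (the 0F0 exponential series at x = -8/7). Value: (1/6) * e^(-8/7).

Structural cue: with t_0 = 1/6, k + 2/3 divides numerator and denominator alike; C = 1/6 after cancelling.
Consecutive-term ratio: r(k) = (-8/7) * 1 / [(k+1)] - rational in k, leading ratio (-8/7); with t_0 = 1/6, classification follows.


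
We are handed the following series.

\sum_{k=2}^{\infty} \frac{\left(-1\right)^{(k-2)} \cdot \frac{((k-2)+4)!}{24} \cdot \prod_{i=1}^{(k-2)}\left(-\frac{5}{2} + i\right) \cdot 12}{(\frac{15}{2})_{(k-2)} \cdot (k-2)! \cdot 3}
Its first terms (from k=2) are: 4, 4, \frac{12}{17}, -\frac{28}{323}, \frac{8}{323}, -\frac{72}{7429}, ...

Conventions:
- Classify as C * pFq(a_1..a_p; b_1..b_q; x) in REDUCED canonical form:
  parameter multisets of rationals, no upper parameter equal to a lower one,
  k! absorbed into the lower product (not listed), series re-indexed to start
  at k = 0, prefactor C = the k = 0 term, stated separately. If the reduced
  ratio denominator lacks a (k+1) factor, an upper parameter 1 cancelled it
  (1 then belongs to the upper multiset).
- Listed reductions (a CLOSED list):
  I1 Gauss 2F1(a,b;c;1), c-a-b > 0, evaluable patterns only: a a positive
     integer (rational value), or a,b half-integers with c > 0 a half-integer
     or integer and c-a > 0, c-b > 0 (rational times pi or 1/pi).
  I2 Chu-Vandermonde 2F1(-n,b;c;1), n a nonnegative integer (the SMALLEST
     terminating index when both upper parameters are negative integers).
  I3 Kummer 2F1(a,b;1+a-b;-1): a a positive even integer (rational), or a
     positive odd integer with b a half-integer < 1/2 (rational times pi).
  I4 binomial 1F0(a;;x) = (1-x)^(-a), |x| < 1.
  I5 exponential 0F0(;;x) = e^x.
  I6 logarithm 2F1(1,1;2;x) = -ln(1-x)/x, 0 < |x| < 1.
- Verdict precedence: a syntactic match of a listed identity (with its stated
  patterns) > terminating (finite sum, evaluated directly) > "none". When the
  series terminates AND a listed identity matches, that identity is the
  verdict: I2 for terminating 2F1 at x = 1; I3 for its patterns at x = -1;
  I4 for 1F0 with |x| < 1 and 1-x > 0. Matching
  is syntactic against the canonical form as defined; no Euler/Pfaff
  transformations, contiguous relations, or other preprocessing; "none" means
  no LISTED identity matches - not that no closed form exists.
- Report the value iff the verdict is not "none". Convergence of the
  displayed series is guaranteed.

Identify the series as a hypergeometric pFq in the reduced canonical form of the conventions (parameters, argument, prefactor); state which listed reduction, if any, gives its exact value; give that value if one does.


x = -1 here; the reduced form reads 2F1, upper {-\frac{3}{2}, 5}, lower {\frac{15}{2}}, C = 4. Verdict: Kummer (I3) applies (x = -1; c = \frac{15}{2} equals 1+a-b for upper {-\frac{3}{2}, 5}: listed pattern). Exact value: \frac{45045}{16384} \cdot \pi.

The tell: t_0 = 4 here, and the factorial ratio (C = 4, x = -1) (k+a-1)!/(a-1)! is a rising factorial (a)_k.
Step ratio: r(k) = -1 * (k-\frac{3}{2}) (k+5) / [(k+\frac{15}{2}) (k+1)] - rational in k, leading ratio -1; with t_0 = 4, classification follows.


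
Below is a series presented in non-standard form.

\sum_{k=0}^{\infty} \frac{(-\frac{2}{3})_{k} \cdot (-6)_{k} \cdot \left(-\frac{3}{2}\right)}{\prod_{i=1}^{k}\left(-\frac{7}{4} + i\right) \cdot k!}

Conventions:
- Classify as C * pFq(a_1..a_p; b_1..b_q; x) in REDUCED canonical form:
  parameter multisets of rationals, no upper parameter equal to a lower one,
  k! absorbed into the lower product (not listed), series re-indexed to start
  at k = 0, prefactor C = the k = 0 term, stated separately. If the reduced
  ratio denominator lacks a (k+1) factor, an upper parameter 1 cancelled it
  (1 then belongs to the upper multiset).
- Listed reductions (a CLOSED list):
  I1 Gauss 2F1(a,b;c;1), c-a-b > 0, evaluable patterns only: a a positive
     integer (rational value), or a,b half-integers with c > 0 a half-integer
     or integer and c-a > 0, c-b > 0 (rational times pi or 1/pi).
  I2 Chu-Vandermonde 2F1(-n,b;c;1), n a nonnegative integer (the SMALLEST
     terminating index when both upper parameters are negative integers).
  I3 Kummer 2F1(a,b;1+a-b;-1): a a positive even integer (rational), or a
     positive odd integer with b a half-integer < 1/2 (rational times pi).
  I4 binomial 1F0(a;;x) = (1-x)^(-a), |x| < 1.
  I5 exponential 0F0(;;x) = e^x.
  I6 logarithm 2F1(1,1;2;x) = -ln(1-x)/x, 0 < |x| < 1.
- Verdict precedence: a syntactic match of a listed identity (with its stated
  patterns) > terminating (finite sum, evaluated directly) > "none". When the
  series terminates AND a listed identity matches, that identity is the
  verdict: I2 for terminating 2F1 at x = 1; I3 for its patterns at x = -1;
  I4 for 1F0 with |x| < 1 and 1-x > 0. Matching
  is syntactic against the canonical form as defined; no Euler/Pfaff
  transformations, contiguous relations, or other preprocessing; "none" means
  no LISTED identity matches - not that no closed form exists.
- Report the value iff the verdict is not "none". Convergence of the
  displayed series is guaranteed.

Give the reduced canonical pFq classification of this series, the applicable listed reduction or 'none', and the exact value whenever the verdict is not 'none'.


Structural cue: from the first term -\frac{3}{2}: the lower running product (prefactor -3/2) is a rising factorial.
Ratio: r(k) = 1 * (k-6) (k-\frac{2}{3}) / [(k-\frac{3}{4}) (k+1)] - rational in k, leading ratio 1; with t_0 = -\frac{3}{2}, classification follows.

With C = -\frac{3}{2}: the canonical form is 2F1(-6, -\frac{2}{3}; -\frac{3}{4}; 1). Verdict: this is Vandermonde's identity (I2) (terminating 2F1 at x = 1 with n = 6, b = -2/3, c = -\frac{3}{4}). Its exact value is -\frac{4910983}{2899962}.


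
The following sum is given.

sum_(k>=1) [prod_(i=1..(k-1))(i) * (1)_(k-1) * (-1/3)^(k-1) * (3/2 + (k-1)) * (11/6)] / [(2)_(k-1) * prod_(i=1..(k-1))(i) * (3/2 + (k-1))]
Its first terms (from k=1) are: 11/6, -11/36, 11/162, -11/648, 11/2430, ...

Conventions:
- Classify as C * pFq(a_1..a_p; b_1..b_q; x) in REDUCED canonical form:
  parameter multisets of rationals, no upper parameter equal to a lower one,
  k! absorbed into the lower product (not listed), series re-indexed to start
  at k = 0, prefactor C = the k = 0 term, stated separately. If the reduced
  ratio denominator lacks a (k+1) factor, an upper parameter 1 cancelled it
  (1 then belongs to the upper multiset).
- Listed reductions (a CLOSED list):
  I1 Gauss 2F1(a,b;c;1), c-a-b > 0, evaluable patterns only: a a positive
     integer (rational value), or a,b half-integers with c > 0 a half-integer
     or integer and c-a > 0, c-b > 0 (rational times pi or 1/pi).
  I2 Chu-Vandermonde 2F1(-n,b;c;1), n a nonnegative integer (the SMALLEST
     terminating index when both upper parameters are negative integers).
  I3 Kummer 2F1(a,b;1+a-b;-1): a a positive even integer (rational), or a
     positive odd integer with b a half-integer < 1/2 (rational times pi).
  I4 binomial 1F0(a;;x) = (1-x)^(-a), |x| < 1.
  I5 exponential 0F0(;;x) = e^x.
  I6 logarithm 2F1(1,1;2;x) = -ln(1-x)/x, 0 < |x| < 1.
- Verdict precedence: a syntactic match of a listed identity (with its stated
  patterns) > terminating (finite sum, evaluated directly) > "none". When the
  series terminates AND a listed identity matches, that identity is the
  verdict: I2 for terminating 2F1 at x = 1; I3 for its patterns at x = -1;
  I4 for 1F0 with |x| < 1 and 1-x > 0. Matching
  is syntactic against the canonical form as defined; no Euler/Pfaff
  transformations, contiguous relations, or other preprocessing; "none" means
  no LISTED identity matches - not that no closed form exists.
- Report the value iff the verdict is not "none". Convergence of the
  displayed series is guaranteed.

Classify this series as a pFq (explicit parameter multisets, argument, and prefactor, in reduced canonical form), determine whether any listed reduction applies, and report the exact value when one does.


The tell: x = (-1/3) and k + 3/2 divides numerator and denominator alike; C = 11/6 after cancelling.
Step ratio: r(k) = (-1/3) * (k+1) (k+1) / [(k+2) (k+1)] - rational; roots negated = parameters, x = (-1/3), C = 11/6.

Classification (C = 11/6): 2F1 with upper {1, 1}, lower {2}, argument x = -1/3. Verdict: logarithm (I6) applies (the logarithm: parameters (1,1;2), x = -1/3). Its exact value is (11/2) * ln(4/3).


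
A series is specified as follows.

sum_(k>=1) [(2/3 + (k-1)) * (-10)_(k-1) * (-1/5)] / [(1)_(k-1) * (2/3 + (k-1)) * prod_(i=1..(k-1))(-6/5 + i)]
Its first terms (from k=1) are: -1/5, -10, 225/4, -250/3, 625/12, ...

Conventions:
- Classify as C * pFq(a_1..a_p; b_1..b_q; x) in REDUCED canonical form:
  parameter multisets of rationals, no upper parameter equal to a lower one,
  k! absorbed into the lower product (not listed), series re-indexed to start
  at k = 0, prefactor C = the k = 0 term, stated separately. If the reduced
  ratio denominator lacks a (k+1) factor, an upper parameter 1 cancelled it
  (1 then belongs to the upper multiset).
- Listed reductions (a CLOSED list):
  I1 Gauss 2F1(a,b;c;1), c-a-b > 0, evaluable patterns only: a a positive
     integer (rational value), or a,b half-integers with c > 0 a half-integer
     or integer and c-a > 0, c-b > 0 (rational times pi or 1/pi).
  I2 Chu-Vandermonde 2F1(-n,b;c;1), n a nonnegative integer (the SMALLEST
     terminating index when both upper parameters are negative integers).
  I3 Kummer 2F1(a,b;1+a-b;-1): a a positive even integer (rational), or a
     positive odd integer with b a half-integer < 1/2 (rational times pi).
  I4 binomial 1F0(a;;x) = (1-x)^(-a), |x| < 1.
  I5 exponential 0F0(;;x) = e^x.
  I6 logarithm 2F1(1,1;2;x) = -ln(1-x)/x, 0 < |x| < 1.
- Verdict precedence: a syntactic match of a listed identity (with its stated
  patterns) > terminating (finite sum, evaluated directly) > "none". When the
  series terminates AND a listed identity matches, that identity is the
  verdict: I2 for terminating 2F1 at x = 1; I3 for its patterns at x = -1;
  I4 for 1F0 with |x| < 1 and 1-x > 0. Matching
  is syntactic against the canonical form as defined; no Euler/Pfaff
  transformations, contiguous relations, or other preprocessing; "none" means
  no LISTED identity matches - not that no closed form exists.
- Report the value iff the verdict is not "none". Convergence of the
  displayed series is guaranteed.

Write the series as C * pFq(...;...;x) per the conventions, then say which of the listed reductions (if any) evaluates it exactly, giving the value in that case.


This is -1/5 * 1F1(-10; -1/5; 1) in reduced canonical form. Verdict: terminating (-10 upstairs). 11 nonzero terms in all; added directly. Its exact value is 610394842567/648094487040.

Key step: t_0 being -1/5, the lower running product (prefactor -1/5) is a rising factorial.
Ratio: r(k) = 1 * (k-10) / [(k-1/5) (k+1)] ; factor over Q: parameters, x = 1, and C = -1/5.
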